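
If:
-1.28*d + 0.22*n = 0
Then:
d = 0.171875*n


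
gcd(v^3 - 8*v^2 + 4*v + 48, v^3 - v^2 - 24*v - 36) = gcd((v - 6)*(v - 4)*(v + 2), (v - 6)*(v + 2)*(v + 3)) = v^2 - 4*v - 12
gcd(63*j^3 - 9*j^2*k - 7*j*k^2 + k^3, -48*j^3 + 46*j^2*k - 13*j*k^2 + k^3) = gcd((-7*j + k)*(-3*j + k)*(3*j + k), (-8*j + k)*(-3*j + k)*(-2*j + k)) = 3*j - k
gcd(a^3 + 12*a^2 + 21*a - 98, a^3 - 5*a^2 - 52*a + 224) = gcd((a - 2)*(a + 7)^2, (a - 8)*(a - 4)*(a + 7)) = a + 7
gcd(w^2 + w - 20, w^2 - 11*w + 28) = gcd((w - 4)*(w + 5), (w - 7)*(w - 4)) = w - 4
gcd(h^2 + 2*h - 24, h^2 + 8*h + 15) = 1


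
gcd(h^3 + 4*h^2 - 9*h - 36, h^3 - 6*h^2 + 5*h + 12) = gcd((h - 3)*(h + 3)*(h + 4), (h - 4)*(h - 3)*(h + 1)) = h - 3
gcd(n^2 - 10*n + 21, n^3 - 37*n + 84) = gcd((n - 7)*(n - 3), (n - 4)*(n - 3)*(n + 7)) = n - 3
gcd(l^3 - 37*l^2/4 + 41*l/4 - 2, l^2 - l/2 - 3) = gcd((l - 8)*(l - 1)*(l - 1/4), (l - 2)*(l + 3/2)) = 1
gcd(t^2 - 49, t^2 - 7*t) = t - 7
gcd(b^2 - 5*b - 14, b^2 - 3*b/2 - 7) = b + 2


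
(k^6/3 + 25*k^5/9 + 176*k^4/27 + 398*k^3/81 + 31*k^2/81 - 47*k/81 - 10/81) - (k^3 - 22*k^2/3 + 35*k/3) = k^6/3 + 25*k^5/9 + 176*k^4/27 + 317*k^3/81 + 625*k^2/81 - 992*k/81 - 10/81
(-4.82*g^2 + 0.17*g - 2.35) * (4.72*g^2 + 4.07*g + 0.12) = -22.7504*g^4 - 18.815*g^3 - 10.9785*g^2 - 9.5441*g - 0.282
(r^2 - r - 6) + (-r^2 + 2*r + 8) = r + 2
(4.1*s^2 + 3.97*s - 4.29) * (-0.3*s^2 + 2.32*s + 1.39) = -1.23*s^4 + 8.321*s^3 + 16.1964*s^2 - 4.4345*s - 5.9631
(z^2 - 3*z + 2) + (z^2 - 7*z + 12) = 2*z^2 - 10*z + 14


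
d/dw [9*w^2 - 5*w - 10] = 18*w - 5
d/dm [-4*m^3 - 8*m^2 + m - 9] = -12*m^2 - 16*m + 1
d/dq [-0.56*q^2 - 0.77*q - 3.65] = -1.12*q - 0.77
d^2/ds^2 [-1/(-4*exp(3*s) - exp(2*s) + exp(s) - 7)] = ((-36*exp(2*s) - 4*exp(s) + 1)*(4*exp(3*s) + exp(2*s) - exp(s) + 7) + 2*(12*exp(2*s) + 2*exp(s) - 1)^2*exp(s))*exp(s)/(4*exp(3*s) + exp(2*s) - exp(s) + 7)^3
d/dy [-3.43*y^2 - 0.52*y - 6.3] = -6.86*y - 0.52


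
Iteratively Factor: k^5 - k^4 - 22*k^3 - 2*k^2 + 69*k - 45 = (k - 1)*(k^4 - 22*k^2 - 24*k + 45) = (k - 5)*(k - 1)*(k^3 + 5*k^2 + 3*k - 9) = (k - 5)*(k - 1)*(k + 3)*(k^2 + 2*k - 3) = (k - 5)*(k - 1)^2*(k + 3)*(k + 3)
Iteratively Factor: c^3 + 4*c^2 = (c + 4)*(c^2) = c*(c + 4)*(c)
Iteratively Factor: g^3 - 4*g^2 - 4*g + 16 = (g - 4)*(g^2 - 4) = (g - 4)*(g + 2)*(g - 2)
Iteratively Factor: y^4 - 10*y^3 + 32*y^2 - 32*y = (y - 4)*(y^3 - 6*y^2 + 8*y) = y*(y - 4)*(y^2 - 6*y + 8) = y*(y - 4)^2*(y - 2)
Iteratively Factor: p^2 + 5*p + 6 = (p + 3)*(p + 2)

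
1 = 1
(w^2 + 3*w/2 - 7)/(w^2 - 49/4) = 2*(w - 2)/(2*w - 7)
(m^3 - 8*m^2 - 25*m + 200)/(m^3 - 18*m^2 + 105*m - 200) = (m + 5)/(m - 5)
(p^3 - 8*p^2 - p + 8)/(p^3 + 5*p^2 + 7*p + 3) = (p^2 - 9*p + 8)/(p^2 + 4*p + 3)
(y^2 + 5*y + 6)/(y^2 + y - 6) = (y + 2)/(y - 2)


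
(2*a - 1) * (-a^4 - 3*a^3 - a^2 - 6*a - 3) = -2*a^5 - 5*a^4 + a^3 - 11*a^2 + 3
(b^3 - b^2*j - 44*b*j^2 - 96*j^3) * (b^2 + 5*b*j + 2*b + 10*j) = b^5 + 4*b^4*j + 2*b^4 - 49*b^3*j^2 + 8*b^3*j - 316*b^2*j^3 - 98*b^2*j^2 - 480*b*j^4 - 632*b*j^3 - 960*j^4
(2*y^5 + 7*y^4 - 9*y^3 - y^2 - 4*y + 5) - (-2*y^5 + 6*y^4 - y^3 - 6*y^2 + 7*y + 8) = 4*y^5 + y^4 - 8*y^3 + 5*y^2 - 11*y - 3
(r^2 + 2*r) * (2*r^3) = 2*r^5 + 4*r^4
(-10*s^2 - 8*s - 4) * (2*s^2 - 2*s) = -20*s^4 + 4*s^3 + 8*s^2 + 8*s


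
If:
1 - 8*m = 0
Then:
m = 1/8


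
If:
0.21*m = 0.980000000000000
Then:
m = 4.67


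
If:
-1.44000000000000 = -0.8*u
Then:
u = 1.80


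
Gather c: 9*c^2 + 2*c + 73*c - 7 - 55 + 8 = 9*c^2 + 75*c - 54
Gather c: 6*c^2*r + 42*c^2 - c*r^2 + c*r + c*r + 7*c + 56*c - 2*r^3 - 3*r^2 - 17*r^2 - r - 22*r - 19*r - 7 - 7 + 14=c^2*(6*r + 42) + c*(-r^2 + 2*r + 63) - 2*r^3 - 20*r^2 - 42*r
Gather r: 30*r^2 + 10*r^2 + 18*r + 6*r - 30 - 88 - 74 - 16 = 40*r^2 + 24*r - 208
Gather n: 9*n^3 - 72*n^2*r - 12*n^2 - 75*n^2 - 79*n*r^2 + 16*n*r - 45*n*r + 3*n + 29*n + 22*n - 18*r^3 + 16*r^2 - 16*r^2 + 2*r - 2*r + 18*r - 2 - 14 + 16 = 9*n^3 + n^2*(-72*r - 87) + n*(-79*r^2 - 29*r + 54) - 18*r^3 + 18*r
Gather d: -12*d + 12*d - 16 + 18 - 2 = 0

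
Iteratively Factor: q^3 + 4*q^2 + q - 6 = (q - 1)*(q^2 + 5*q + 6) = (q - 1)*(q + 2)*(q + 3)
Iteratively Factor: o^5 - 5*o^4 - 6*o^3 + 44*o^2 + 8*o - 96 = (o - 3)*(o^4 - 2*o^3 - 12*o^2 + 8*o + 32) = (o - 3)*(o + 2)*(o^3 - 4*o^2 - 4*o + 16) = (o - 4)*(o - 3)*(o + 2)*(o^2 - 4) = (o - 4)*(o - 3)*(o - 2)*(o + 2)*(o + 2)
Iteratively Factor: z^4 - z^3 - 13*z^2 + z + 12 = (z + 3)*(z^3 - 4*z^2 - z + 4) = (z - 1)*(z + 3)*(z^2 - 3*z - 4) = (z - 1)*(z + 1)*(z + 3)*(z - 4)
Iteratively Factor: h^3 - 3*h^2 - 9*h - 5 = (h + 1)*(h^2 - 4*h - 5) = (h + 1)^2*(h - 5)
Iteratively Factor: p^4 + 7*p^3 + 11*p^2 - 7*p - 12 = (p + 4)*(p^3 + 3*p^2 - p - 3) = (p + 3)*(p + 4)*(p^2 - 1) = (p - 1)*(p + 3)*(p + 4)*(p + 1)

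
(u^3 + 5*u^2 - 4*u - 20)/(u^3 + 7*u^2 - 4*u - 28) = (u + 5)/(u + 7)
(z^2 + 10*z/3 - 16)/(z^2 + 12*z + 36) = (z - 8/3)/(z + 6)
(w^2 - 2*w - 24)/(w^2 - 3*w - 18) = (w + 4)/(w + 3)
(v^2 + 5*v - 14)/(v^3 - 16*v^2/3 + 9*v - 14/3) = 3*(v + 7)/(3*v^2 - 10*v + 7)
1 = 1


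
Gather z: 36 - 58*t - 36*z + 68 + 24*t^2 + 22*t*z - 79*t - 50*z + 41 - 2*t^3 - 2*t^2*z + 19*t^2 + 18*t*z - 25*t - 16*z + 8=-2*t^3 + 43*t^2 - 162*t + z*(-2*t^2 + 40*t - 102) + 153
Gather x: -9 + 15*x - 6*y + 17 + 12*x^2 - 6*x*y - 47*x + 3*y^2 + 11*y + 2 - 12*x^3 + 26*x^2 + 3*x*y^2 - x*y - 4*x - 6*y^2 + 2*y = -12*x^3 + 38*x^2 + x*(3*y^2 - 7*y - 36) - 3*y^2 + 7*y + 10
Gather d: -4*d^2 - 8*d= -4*d^2 - 8*d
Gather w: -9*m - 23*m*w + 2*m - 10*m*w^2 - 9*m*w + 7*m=-10*m*w^2 - 32*m*w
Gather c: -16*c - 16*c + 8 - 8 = -32*c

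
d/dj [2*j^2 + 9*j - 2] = 4*j + 9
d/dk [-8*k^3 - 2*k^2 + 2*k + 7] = -24*k^2 - 4*k + 2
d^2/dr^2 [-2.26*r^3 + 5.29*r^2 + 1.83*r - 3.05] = 10.58 - 13.56*r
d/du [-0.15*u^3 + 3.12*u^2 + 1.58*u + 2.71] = -0.45*u^2 + 6.24*u + 1.58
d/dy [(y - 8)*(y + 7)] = 2*y - 1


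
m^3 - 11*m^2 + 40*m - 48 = (m - 4)^2*(m - 3)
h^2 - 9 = (h - 3)*(h + 3)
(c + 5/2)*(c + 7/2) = c^2 + 6*c + 35/4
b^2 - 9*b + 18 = (b - 6)*(b - 3)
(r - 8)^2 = r^2 - 16*r + 64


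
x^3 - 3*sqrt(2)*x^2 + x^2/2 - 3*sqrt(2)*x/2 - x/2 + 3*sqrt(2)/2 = (x - 1/2)*(x + 1)*(x - 3*sqrt(2))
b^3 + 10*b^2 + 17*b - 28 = (b - 1)*(b + 4)*(b + 7)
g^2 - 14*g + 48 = (g - 8)*(g - 6)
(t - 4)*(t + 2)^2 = t^3 - 12*t - 16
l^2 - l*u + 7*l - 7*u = (l + 7)*(l - u)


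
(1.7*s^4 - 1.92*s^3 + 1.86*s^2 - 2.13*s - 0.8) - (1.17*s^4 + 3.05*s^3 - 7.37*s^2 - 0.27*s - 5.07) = 0.53*s^4 - 4.97*s^3 + 9.23*s^2 - 1.86*s + 4.27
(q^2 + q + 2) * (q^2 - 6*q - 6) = q^4 - 5*q^3 - 10*q^2 - 18*q - 12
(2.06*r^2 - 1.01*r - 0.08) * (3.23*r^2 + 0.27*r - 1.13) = 6.6538*r^4 - 2.7061*r^3 - 2.8589*r^2 + 1.1197*r + 0.0904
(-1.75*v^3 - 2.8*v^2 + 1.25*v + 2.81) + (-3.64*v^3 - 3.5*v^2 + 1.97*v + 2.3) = -5.39*v^3 - 6.3*v^2 + 3.22*v + 5.11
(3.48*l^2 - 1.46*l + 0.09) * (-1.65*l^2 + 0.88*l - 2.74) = -5.742*l^4 + 5.4714*l^3 - 10.9685*l^2 + 4.0796*l - 0.2466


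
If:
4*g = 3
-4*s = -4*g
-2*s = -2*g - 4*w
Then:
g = 3/4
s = 3/4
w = 0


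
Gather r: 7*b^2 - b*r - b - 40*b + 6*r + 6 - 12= 7*b^2 - 41*b + r*(6 - b) - 6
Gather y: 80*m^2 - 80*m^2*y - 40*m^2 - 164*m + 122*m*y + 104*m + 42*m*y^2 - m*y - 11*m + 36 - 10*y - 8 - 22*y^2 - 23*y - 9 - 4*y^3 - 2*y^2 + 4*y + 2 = 40*m^2 - 71*m - 4*y^3 + y^2*(42*m - 24) + y*(-80*m^2 + 121*m - 29) + 21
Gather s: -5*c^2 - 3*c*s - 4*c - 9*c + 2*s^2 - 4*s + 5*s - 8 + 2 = -5*c^2 - 13*c + 2*s^2 + s*(1 - 3*c) - 6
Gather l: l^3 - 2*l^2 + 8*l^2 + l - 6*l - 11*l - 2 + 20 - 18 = l^3 + 6*l^2 - 16*l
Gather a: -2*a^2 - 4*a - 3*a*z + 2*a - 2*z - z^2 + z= -2*a^2 + a*(-3*z - 2) - z^2 - z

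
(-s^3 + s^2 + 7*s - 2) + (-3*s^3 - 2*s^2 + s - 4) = -4*s^3 - s^2 + 8*s - 6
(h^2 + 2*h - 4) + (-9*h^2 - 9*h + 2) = -8*h^2 - 7*h - 2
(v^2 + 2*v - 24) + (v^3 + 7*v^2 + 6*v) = v^3 + 8*v^2 + 8*v - 24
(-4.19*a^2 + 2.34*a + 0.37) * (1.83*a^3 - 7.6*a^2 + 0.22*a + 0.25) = -7.6677*a^5 + 36.1262*a^4 - 18.0287*a^3 - 3.3447*a^2 + 0.6664*a + 0.0925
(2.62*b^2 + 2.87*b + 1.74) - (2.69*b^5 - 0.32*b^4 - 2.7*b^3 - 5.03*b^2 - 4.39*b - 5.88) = -2.69*b^5 + 0.32*b^4 + 2.7*b^3 + 7.65*b^2 + 7.26*b + 7.62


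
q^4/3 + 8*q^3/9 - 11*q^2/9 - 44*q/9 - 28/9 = (q/3 + 1/3)*(q - 7/3)*(q + 2)^2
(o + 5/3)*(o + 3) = o^2 + 14*o/3 + 5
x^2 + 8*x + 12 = (x + 2)*(x + 6)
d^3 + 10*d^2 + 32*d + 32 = (d + 2)*(d + 4)^2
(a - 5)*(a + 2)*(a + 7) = a^3 + 4*a^2 - 31*a - 70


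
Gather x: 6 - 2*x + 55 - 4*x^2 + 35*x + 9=-4*x^2 + 33*x + 70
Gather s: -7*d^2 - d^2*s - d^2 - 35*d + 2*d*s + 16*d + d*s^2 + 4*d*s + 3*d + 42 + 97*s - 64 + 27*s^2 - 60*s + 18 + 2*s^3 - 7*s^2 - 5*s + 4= -8*d^2 - 16*d + 2*s^3 + s^2*(d + 20) + s*(-d^2 + 6*d + 32)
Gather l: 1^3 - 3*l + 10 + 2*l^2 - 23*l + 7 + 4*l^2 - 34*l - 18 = 6*l^2 - 60*l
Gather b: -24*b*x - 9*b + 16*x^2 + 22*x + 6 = b*(-24*x - 9) + 16*x^2 + 22*x + 6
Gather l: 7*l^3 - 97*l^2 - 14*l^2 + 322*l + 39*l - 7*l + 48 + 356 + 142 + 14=7*l^3 - 111*l^2 + 354*l + 560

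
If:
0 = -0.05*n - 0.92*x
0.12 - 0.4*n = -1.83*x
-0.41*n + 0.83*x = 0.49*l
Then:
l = -0.22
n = 0.24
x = -0.01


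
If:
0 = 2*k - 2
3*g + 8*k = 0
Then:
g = -8/3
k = 1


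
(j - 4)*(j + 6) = j^2 + 2*j - 24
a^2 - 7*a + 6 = (a - 6)*(a - 1)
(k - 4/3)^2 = k^2 - 8*k/3 + 16/9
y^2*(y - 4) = y^3 - 4*y^2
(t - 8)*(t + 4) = t^2 - 4*t - 32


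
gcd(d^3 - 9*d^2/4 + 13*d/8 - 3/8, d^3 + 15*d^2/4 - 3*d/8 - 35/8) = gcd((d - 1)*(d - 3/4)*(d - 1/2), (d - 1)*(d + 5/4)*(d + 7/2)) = d - 1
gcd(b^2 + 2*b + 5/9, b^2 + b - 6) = 1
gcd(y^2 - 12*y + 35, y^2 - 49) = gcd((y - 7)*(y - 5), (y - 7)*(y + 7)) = y - 7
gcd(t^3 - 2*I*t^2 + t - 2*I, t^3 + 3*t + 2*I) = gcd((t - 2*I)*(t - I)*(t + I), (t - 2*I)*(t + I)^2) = t^2 - I*t + 2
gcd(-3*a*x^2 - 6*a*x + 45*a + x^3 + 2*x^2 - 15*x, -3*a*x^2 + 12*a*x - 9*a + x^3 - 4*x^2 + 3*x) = -3*a*x + 9*a + x^2 - 3*x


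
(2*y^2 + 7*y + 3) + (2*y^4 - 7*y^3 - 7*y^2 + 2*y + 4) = 2*y^4 - 7*y^3 - 5*y^2 + 9*y + 7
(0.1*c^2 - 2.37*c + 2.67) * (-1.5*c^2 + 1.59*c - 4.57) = -0.15*c^4 + 3.714*c^3 - 8.2303*c^2 + 15.0762*c - 12.2019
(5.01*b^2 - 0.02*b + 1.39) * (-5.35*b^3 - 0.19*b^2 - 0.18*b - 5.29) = -26.8035*b^5 - 0.8449*b^4 - 8.3345*b^3 - 26.7634*b^2 - 0.1444*b - 7.3531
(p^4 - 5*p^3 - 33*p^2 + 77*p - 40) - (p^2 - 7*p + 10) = p^4 - 5*p^3 - 34*p^2 + 84*p - 50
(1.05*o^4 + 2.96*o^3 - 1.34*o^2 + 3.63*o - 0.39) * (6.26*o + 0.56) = 6.573*o^5 + 19.1176*o^4 - 6.7308*o^3 + 21.9734*o^2 - 0.4086*o - 0.2184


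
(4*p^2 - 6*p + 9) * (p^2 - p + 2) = 4*p^4 - 10*p^3 + 23*p^2 - 21*p + 18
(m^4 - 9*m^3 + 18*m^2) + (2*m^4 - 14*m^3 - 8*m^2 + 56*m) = 3*m^4 - 23*m^3 + 10*m^2 + 56*m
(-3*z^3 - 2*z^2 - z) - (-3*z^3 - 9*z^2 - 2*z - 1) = 7*z^2 + z + 1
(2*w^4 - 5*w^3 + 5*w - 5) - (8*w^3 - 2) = 2*w^4 - 13*w^3 + 5*w - 3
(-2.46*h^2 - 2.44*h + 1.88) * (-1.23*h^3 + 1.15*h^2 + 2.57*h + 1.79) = 3.0258*h^5 + 0.1722*h^4 - 11.4406*h^3 - 8.5122*h^2 + 0.463999999999999*h + 3.3652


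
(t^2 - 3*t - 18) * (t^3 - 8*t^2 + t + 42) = t^5 - 11*t^4 + 7*t^3 + 183*t^2 - 144*t - 756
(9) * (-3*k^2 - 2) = -27*k^2 - 18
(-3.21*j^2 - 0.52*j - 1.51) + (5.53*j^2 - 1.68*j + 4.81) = 2.32*j^2 - 2.2*j + 3.3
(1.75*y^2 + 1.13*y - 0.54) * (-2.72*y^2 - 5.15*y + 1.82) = -4.76*y^4 - 12.0861*y^3 - 1.1657*y^2 + 4.8376*y - 0.9828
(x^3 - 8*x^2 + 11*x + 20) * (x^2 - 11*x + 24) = x^5 - 19*x^4 + 123*x^3 - 293*x^2 + 44*x + 480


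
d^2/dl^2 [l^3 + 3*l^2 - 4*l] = 6*l + 6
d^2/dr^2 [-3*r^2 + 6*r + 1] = -6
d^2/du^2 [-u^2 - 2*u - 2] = -2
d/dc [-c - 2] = -1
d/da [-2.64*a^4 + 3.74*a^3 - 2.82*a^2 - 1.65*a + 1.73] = -10.56*a^3 + 11.22*a^2 - 5.64*a - 1.65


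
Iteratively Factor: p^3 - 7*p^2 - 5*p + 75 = (p - 5)*(p^2 - 2*p - 15) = (p - 5)*(p + 3)*(p - 5)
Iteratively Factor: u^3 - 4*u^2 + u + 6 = (u - 3)*(u^2 - u - 2) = (u - 3)*(u - 2)*(u + 1)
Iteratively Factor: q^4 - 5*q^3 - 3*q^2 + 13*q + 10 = (q - 2)*(q^3 - 3*q^2 - 9*q - 5) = (q - 2)*(q + 1)*(q^2 - 4*q - 5) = (q - 2)*(q + 1)^2*(q - 5)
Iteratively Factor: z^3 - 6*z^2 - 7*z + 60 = (z + 3)*(z^2 - 9*z + 20) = (z - 4)*(z + 3)*(z - 5)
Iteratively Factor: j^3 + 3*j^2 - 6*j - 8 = (j - 2)*(j^2 + 5*j + 4) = (j - 2)*(j + 1)*(j + 4)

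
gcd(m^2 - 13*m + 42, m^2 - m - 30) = m - 6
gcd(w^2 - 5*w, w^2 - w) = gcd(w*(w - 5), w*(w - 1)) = w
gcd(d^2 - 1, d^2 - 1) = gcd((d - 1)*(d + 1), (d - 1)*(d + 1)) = d^2 - 1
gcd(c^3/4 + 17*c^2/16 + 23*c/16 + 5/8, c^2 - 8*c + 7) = 1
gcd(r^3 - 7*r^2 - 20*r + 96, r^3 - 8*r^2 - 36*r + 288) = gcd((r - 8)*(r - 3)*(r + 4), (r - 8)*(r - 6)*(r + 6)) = r - 8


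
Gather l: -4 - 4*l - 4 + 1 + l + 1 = -3*l - 6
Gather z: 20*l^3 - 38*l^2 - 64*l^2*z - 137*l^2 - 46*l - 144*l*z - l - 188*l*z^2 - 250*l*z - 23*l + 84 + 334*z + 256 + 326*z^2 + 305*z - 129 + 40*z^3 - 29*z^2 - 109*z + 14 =20*l^3 - 175*l^2 - 70*l + 40*z^3 + z^2*(297 - 188*l) + z*(-64*l^2 - 394*l + 530) + 225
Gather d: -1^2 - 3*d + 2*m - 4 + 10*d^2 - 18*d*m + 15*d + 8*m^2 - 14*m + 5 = 10*d^2 + d*(12 - 18*m) + 8*m^2 - 12*m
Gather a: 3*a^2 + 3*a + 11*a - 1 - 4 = 3*a^2 + 14*a - 5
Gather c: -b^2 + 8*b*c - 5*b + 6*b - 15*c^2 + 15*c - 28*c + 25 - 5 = -b^2 + b - 15*c^2 + c*(8*b - 13) + 20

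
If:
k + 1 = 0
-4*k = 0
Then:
No Solution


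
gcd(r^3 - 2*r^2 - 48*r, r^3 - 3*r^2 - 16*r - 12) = 1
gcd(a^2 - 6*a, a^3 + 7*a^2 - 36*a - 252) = a - 6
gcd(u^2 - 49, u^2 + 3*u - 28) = u + 7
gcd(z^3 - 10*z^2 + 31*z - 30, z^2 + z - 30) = z - 5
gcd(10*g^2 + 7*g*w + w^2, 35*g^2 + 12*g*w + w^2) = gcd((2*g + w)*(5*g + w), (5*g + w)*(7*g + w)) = 5*g + w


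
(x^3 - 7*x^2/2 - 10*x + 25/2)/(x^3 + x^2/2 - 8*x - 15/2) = (x^2 - 6*x + 5)/(x^2 - 2*x - 3)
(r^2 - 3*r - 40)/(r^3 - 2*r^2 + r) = (r^2 - 3*r - 40)/(r*(r^2 - 2*r + 1))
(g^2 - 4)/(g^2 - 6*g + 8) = (g + 2)/(g - 4)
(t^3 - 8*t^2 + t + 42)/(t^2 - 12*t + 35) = (t^2 - t - 6)/(t - 5)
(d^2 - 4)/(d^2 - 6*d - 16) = (d - 2)/(d - 8)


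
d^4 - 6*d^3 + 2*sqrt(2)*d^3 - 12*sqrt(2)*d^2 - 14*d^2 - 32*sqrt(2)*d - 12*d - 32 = (d - 8)*(d + 2)*(d + sqrt(2))^2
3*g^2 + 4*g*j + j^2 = (g + j)*(3*g + j)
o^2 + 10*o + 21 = (o + 3)*(o + 7)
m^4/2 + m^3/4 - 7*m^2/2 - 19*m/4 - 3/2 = (m/2 + 1/2)*(m - 3)*(m + 1/2)*(m + 2)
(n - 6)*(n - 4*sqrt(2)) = n^2 - 6*n - 4*sqrt(2)*n + 24*sqrt(2)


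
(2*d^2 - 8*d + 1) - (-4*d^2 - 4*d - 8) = 6*d^2 - 4*d + 9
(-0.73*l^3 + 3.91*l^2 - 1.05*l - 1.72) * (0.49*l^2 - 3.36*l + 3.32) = -0.3577*l^5 + 4.3687*l^4 - 16.0757*l^3 + 15.6664*l^2 + 2.2932*l - 5.7104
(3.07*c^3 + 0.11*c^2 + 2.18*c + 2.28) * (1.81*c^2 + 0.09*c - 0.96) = 5.5567*c^5 + 0.4754*c^4 + 1.0085*c^3 + 4.2174*c^2 - 1.8876*c - 2.1888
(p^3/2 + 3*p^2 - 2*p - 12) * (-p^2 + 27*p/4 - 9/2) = -p^5/2 + 3*p^4/8 + 20*p^3 - 15*p^2 - 72*p + 54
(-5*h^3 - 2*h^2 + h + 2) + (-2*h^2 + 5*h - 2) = -5*h^3 - 4*h^2 + 6*h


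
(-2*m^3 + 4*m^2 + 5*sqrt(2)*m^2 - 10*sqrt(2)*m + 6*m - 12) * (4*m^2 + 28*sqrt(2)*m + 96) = -8*m^5 - 36*sqrt(2)*m^4 + 16*m^4 + 72*sqrt(2)*m^3 + 112*m^3 - 224*m^2 + 648*sqrt(2)*m^2 - 1296*sqrt(2)*m + 576*m - 1152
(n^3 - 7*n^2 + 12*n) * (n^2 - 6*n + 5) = n^5 - 13*n^4 + 59*n^3 - 107*n^2 + 60*n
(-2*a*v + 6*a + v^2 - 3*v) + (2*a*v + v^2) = 6*a + 2*v^2 - 3*v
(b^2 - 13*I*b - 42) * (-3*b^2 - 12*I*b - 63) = -3*b^4 + 27*I*b^3 - 93*b^2 + 1323*I*b + 2646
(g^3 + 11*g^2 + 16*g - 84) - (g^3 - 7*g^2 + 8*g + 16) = 18*g^2 + 8*g - 100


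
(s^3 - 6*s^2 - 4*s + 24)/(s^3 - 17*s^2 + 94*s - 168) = (s^2 - 4)/(s^2 - 11*s + 28)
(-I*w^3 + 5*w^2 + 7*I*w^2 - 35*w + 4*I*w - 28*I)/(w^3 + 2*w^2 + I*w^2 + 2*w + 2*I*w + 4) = (-I*w^3 + w^2*(5 + 7*I) + w*(-35 + 4*I) - 28*I)/(w^3 + w^2*(2 + I) + 2*w*(1 + I) + 4)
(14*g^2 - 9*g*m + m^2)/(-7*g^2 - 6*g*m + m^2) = (-2*g + m)/(g + m)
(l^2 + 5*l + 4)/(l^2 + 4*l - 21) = (l^2 + 5*l + 4)/(l^2 + 4*l - 21)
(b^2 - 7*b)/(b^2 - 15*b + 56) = b/(b - 8)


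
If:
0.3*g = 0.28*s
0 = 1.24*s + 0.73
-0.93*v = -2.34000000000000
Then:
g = -0.55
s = -0.59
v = 2.52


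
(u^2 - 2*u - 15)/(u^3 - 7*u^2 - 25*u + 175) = (u + 3)/(u^2 - 2*u - 35)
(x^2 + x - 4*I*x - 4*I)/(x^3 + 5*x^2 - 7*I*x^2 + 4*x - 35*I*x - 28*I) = (x - 4*I)/(x^2 + x*(4 - 7*I) - 28*I)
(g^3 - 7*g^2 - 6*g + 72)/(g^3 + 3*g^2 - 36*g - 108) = (g - 4)/(g + 6)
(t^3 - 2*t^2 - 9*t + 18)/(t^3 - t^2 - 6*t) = (t^2 + t - 6)/(t*(t + 2))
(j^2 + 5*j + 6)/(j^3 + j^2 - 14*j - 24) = 1/(j - 4)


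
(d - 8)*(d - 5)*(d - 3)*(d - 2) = d^4 - 18*d^3 + 111*d^2 - 278*d + 240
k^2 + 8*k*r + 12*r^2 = (k + 2*r)*(k + 6*r)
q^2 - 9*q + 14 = (q - 7)*(q - 2)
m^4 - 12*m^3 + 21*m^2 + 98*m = m*(m - 7)^2*(m + 2)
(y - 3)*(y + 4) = y^2 + y - 12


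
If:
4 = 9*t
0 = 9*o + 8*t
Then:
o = -32/81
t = 4/9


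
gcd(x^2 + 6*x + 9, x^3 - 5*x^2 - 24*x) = x + 3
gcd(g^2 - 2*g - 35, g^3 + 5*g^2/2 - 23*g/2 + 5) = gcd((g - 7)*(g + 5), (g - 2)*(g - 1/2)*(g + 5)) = g + 5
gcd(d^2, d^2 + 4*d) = d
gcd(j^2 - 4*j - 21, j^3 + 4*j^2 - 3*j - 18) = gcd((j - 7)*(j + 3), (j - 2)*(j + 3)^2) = j + 3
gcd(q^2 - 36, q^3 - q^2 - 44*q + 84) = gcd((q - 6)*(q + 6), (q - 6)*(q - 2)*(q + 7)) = q - 6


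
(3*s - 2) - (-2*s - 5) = 5*s + 3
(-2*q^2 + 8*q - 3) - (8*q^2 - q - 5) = -10*q^2 + 9*q + 2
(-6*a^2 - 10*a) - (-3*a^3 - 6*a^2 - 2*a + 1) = 3*a^3 - 8*a - 1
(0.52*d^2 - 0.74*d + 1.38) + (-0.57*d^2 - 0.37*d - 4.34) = -0.0499999999999999*d^2 - 1.11*d - 2.96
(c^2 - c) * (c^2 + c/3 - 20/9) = c^4 - 2*c^3/3 - 23*c^2/9 + 20*c/9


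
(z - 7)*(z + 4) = z^2 - 3*z - 28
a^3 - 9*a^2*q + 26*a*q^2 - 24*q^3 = (a - 4*q)*(a - 3*q)*(a - 2*q)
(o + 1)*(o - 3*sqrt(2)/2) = o^2 - 3*sqrt(2)*o/2 + o - 3*sqrt(2)/2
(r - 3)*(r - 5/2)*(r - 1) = r^3 - 13*r^2/2 + 13*r - 15/2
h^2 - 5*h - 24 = (h - 8)*(h + 3)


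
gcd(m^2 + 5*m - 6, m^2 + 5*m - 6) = m^2 + 5*m - 6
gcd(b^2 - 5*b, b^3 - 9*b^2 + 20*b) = b^2 - 5*b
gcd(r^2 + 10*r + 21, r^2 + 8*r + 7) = r + 7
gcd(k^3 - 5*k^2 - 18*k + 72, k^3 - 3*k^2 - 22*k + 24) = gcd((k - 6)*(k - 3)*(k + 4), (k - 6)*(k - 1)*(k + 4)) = k^2 - 2*k - 24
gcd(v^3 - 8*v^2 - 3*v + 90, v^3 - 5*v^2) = v - 5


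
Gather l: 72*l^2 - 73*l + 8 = 72*l^2 - 73*l + 8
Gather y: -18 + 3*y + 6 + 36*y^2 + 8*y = 36*y^2 + 11*y - 12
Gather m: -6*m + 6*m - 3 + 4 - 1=0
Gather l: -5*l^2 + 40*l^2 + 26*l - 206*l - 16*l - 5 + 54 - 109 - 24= 35*l^2 - 196*l - 84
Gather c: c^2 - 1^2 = c^2 - 1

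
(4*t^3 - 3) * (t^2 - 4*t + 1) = 4*t^5 - 16*t^4 + 4*t^3 - 3*t^2 + 12*t - 3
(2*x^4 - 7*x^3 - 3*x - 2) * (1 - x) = -2*x^5 + 9*x^4 - 7*x^3 + 3*x^2 - x - 2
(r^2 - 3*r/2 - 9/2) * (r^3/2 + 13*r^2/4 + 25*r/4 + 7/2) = r^5/2 + 5*r^4/2 - 7*r^3/8 - 41*r^2/2 - 267*r/8 - 63/4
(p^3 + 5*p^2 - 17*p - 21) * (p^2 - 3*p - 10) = p^5 + 2*p^4 - 42*p^3 - 20*p^2 + 233*p + 210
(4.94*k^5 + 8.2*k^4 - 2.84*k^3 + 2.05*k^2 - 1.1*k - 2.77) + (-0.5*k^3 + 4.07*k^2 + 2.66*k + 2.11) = 4.94*k^5 + 8.2*k^4 - 3.34*k^3 + 6.12*k^2 + 1.56*k - 0.66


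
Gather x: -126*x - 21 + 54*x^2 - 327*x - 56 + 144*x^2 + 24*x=198*x^2 - 429*x - 77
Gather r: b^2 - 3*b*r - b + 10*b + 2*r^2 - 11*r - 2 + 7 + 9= b^2 + 9*b + 2*r^2 + r*(-3*b - 11) + 14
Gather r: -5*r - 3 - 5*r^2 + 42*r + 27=-5*r^2 + 37*r + 24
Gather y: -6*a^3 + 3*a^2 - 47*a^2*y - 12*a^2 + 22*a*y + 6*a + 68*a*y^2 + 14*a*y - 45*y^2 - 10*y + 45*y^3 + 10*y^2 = -6*a^3 - 9*a^2 + 6*a + 45*y^3 + y^2*(68*a - 35) + y*(-47*a^2 + 36*a - 10)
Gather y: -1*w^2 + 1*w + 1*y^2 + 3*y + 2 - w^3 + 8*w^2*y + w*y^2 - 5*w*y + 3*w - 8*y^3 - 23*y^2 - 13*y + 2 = -w^3 - w^2 + 4*w - 8*y^3 + y^2*(w - 22) + y*(8*w^2 - 5*w - 10) + 4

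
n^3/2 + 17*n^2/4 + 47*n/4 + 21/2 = (n/2 + 1)*(n + 3)*(n + 7/2)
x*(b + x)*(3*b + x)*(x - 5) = 3*b^2*x^2 - 15*b^2*x + 4*b*x^3 - 20*b*x^2 + x^4 - 5*x^3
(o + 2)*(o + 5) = o^2 + 7*o + 10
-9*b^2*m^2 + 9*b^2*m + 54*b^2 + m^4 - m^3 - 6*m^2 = (-3*b + m)*(3*b + m)*(m - 3)*(m + 2)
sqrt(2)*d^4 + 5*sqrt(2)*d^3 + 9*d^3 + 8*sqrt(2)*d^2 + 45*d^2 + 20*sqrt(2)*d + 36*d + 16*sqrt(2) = (d + 1)*(d + 4)*(d + 4*sqrt(2))*(sqrt(2)*d + 1)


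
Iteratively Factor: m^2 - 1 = (m - 1)*(m + 1)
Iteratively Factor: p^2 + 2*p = (p + 2)*(p)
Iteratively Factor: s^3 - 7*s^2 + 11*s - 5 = (s - 1)*(s^2 - 6*s + 5) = (s - 5)*(s - 1)*(s - 1)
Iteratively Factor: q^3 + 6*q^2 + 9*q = (q)*(q^2 + 6*q + 9) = q*(q + 3)*(q + 3)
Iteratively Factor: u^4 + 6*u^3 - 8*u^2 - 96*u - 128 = (u - 4)*(u^3 + 10*u^2 + 32*u + 32) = (u - 4)*(u + 2)*(u^2 + 8*u + 16) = (u - 4)*(u + 2)*(u + 4)*(u + 4)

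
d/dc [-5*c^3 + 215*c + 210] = 215 - 15*c^2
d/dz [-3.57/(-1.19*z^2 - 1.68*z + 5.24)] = (-8.4966*z - 5.9976)/(1.19*z^2 + 1.68*z - 5.24)^2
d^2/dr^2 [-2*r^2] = -4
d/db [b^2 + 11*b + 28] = 2*b + 11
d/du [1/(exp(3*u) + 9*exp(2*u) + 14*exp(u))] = (-3*exp(2*u) - 18*exp(u) - 14)*exp(-u)/(exp(2*u) + 9*exp(u) + 14)^2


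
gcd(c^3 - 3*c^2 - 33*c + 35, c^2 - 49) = c - 7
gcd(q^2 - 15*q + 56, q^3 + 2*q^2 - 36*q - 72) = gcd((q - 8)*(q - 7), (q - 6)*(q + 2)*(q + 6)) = 1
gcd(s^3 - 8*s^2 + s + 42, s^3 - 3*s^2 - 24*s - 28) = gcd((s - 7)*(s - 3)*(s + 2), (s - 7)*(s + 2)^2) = s^2 - 5*s - 14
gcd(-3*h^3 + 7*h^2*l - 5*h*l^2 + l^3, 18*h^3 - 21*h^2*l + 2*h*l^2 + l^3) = 3*h^2 - 4*h*l + l^2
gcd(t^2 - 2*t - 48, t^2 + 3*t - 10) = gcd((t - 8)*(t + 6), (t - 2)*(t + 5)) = 1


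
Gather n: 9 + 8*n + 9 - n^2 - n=-n^2 + 7*n + 18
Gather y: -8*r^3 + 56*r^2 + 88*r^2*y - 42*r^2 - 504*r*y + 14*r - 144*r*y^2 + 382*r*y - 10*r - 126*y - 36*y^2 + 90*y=-8*r^3 + 14*r^2 + 4*r + y^2*(-144*r - 36) + y*(88*r^2 - 122*r - 36)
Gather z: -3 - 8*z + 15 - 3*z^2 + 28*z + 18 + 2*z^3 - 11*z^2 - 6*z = 2*z^3 - 14*z^2 + 14*z + 30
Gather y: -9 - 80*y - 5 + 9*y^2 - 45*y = 9*y^2 - 125*y - 14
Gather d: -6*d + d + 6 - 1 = 5 - 5*d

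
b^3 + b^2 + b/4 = b*(b + 1/2)^2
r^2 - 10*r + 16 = (r - 8)*(r - 2)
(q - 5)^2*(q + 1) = q^3 - 9*q^2 + 15*q + 25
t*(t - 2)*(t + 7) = t^3 + 5*t^2 - 14*t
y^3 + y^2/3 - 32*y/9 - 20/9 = (y - 2)*(y + 2/3)*(y + 5/3)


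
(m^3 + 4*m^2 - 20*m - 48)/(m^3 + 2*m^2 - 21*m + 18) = (m^2 - 2*m - 8)/(m^2 - 4*m + 3)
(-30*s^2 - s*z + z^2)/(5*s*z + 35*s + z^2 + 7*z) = (-6*s + z)/(z + 7)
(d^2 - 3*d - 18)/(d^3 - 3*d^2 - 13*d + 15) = (d - 6)/(d^2 - 6*d + 5)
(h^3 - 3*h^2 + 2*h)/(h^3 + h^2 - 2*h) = (h - 2)/(h + 2)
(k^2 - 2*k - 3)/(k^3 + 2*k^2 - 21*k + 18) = (k + 1)/(k^2 + 5*k - 6)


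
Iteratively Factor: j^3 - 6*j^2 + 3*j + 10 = (j - 2)*(j^2 - 4*j - 5) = (j - 5)*(j - 2)*(j + 1)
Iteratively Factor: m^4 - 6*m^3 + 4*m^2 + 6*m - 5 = (m - 1)*(m^3 - 5*m^2 - m + 5) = (m - 1)*(m + 1)*(m^2 - 6*m + 5) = (m - 5)*(m - 1)*(m + 1)*(m - 1)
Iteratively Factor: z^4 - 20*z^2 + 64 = (z + 4)*(z^3 - 4*z^2 - 4*z + 16) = (z - 2)*(z + 4)*(z^2 - 2*z - 8) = (z - 2)*(z + 2)*(z + 4)*(z - 4)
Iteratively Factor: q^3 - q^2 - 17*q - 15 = (q + 3)*(q^2 - 4*q - 5) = (q + 1)*(q + 3)*(q - 5)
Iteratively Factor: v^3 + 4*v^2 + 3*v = (v + 1)*(v^2 + 3*v) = (v + 1)*(v + 3)*(v)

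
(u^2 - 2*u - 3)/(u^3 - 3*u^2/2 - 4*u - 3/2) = 2/(2*u + 1)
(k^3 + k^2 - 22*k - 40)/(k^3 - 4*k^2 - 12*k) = (k^2 - k - 20)/(k*(k - 6))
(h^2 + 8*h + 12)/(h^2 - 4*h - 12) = (h + 6)/(h - 6)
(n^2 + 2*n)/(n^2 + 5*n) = (n + 2)/(n + 5)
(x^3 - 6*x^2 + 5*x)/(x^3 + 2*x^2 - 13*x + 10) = x*(x - 5)/(x^2 + 3*x - 10)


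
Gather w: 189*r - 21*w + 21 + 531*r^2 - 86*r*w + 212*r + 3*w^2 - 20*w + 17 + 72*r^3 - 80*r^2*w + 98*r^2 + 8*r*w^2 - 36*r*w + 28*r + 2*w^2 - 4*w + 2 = 72*r^3 + 629*r^2 + 429*r + w^2*(8*r + 5) + w*(-80*r^2 - 122*r - 45) + 40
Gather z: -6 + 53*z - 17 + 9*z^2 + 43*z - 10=9*z^2 + 96*z - 33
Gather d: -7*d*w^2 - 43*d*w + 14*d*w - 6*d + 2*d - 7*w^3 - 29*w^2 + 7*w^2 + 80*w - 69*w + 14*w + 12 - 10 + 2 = d*(-7*w^2 - 29*w - 4) - 7*w^3 - 22*w^2 + 25*w + 4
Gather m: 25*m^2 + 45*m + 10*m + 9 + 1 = 25*m^2 + 55*m + 10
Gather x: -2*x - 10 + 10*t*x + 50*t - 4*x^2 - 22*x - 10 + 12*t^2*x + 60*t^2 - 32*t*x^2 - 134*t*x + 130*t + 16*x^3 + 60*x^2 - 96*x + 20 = 60*t^2 + 180*t + 16*x^3 + x^2*(56 - 32*t) + x*(12*t^2 - 124*t - 120)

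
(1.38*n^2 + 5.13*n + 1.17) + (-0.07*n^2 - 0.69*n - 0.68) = 1.31*n^2 + 4.44*n + 0.49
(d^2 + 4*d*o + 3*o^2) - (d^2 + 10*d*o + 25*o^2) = -6*d*o - 22*o^2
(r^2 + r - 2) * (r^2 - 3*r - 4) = r^4 - 2*r^3 - 9*r^2 + 2*r + 8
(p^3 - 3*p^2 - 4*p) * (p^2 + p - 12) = p^5 - 2*p^4 - 19*p^3 + 32*p^2 + 48*p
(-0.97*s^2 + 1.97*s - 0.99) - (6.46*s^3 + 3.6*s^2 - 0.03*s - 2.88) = -6.46*s^3 - 4.57*s^2 + 2.0*s + 1.89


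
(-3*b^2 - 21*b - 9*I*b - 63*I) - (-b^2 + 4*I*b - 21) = -2*b^2 - 21*b - 13*I*b + 21 - 63*I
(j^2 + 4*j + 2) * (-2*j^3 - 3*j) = -2*j^5 - 8*j^4 - 7*j^3 - 12*j^2 - 6*j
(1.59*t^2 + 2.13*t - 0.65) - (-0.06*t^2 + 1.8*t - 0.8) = 1.65*t^2 + 0.33*t + 0.15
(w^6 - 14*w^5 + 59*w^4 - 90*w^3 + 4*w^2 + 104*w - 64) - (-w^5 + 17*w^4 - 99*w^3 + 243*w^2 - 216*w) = w^6 - 13*w^5 + 42*w^4 + 9*w^3 - 239*w^2 + 320*w - 64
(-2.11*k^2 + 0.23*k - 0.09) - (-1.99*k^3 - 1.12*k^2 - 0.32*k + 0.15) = 1.99*k^3 - 0.99*k^2 + 0.55*k - 0.24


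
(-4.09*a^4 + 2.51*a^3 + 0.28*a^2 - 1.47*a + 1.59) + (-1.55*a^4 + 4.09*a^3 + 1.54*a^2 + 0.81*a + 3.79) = -5.64*a^4 + 6.6*a^3 + 1.82*a^2 - 0.66*a + 5.38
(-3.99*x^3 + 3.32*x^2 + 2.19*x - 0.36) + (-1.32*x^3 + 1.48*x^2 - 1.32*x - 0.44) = -5.31*x^3 + 4.8*x^2 + 0.87*x - 0.8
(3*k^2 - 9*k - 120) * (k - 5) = 3*k^3 - 24*k^2 - 75*k + 600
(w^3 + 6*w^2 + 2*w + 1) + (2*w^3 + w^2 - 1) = 3*w^3 + 7*w^2 + 2*w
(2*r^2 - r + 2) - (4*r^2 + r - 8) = -2*r^2 - 2*r + 10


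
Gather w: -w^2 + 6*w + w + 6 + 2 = -w^2 + 7*w + 8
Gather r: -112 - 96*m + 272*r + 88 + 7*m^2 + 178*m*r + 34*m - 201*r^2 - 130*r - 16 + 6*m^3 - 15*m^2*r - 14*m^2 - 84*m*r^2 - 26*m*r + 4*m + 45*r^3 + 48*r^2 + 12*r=6*m^3 - 7*m^2 - 58*m + 45*r^3 + r^2*(-84*m - 153) + r*(-15*m^2 + 152*m + 154) - 40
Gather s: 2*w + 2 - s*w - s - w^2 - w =s*(-w - 1) - w^2 + w + 2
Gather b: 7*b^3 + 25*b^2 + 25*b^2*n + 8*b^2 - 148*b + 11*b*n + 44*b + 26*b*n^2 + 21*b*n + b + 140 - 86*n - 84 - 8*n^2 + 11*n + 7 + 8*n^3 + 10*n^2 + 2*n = 7*b^3 + b^2*(25*n + 33) + b*(26*n^2 + 32*n - 103) + 8*n^3 + 2*n^2 - 73*n + 63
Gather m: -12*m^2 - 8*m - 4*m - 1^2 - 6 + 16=-12*m^2 - 12*m + 9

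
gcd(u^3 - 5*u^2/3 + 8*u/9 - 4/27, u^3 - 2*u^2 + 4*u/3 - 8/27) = u^2 - 4*u/3 + 4/9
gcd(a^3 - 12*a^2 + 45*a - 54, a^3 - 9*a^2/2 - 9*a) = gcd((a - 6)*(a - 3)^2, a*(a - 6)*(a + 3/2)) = a - 6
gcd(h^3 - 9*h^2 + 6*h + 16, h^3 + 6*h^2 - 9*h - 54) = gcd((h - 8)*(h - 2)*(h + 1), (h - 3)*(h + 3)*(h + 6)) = 1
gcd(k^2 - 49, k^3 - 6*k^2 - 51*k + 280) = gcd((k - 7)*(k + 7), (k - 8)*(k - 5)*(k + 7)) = k + 7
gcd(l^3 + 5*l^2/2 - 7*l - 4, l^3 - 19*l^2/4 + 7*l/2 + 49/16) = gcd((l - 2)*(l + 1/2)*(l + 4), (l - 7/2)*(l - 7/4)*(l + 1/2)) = l + 1/2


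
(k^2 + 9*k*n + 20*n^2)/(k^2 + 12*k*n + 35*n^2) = (k + 4*n)/(k + 7*n)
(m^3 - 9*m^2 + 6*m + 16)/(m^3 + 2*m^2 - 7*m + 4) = (m^3 - 9*m^2 + 6*m + 16)/(m^3 + 2*m^2 - 7*m + 4)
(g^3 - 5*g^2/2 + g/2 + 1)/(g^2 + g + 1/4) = 2*(g^2 - 3*g + 2)/(2*g + 1)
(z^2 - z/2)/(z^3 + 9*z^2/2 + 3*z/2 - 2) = z/(z^2 + 5*z + 4)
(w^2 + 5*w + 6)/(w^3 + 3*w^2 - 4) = (w + 3)/(w^2 + w - 2)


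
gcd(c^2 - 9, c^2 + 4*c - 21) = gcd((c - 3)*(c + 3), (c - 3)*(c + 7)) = c - 3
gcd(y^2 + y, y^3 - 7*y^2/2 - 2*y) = y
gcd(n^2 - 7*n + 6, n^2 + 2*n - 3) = n - 1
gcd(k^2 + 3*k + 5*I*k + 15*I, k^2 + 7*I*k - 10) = k + 5*I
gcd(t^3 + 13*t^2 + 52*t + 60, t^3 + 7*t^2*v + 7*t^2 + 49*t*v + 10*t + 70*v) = t^2 + 7*t + 10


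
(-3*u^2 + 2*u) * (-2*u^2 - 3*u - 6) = 6*u^4 + 5*u^3 + 12*u^2 - 12*u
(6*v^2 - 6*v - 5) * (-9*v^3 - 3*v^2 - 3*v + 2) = -54*v^5 + 36*v^4 + 45*v^3 + 45*v^2 + 3*v - 10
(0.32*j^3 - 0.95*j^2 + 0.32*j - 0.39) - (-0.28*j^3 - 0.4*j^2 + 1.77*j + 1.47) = 0.6*j^3 - 0.55*j^2 - 1.45*j - 1.86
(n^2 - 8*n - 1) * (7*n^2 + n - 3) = 7*n^4 - 55*n^3 - 18*n^2 + 23*n + 3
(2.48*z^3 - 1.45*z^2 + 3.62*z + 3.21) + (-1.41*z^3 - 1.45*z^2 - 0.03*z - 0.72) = 1.07*z^3 - 2.9*z^2 + 3.59*z + 2.49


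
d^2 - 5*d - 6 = (d - 6)*(d + 1)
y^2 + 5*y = y*(y + 5)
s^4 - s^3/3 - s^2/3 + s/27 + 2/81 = (s - 2/3)*(s - 1/3)*(s + 1/3)^2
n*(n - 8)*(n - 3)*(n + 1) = n^4 - 10*n^3 + 13*n^2 + 24*n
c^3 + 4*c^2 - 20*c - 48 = (c - 4)*(c + 2)*(c + 6)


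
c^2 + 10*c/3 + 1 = (c + 1/3)*(c + 3)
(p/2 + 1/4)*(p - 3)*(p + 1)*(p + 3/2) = p^4/2 - 25*p^2/8 - 15*p/4 - 9/8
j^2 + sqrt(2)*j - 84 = (j - 6*sqrt(2))*(j + 7*sqrt(2))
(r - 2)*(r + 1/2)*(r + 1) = r^3 - r^2/2 - 5*r/2 - 1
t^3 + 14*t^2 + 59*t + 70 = (t + 2)*(t + 5)*(t + 7)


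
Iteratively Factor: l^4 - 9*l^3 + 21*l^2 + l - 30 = (l - 2)*(l^3 - 7*l^2 + 7*l + 15) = (l - 3)*(l - 2)*(l^2 - 4*l - 5) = (l - 3)*(l - 2)*(l + 1)*(l - 5)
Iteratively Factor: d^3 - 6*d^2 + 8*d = (d)*(d^2 - 6*d + 8) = d*(d - 2)*(d - 4)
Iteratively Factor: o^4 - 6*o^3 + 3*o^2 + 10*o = (o - 2)*(o^3 - 4*o^2 - 5*o) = o*(o - 2)*(o^2 - 4*o - 5) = o*(o - 2)*(o + 1)*(o - 5)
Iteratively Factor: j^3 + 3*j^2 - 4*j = (j)*(j^2 + 3*j - 4) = j*(j + 4)*(j - 1)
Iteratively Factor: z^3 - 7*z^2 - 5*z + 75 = (z - 5)*(z^2 - 2*z - 15) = (z - 5)^2*(z + 3)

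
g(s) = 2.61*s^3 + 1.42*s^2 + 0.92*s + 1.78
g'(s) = 7.83*s^2 + 2.84*s + 0.92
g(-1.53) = -5.65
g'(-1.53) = 14.90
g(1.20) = 9.44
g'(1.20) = 15.60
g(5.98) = 616.20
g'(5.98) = 297.91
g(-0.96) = -0.10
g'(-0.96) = 5.41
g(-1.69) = -8.32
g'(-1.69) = 18.48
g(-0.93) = 0.05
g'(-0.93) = 5.05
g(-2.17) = -20.20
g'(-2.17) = 31.63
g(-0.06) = 1.73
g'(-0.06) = 0.78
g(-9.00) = -1794.17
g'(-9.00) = 609.59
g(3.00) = 87.79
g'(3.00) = 79.91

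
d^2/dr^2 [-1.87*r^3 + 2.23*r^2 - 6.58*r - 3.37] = 4.46 - 11.22*r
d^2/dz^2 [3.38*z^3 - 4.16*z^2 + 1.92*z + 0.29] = 20.28*z - 8.32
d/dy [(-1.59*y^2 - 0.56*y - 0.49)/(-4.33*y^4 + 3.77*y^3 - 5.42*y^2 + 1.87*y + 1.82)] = (-13.7694*y^5 - 1.2801*y^4 - 4.2644*y^3 - 0.466600000000001*y^2 - 11.0992*y - 0.1029)/(18.7489*y^8 - 32.6482*y^7 + 61.1501*y^6 - 57.061*y^5 + 27.715*y^4 - 6.548*y^3 - 16.2319*y^2 + 6.8068*y + 3.3124)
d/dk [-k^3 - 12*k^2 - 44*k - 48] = -3*k^2 - 24*k - 44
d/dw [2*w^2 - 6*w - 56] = 4*w - 6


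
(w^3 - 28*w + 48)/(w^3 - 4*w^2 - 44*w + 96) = (w - 4)/(w - 8)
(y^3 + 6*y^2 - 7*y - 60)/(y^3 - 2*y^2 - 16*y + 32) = (y^2 + 2*y - 15)/(y^2 - 6*y + 8)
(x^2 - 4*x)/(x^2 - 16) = x/(x + 4)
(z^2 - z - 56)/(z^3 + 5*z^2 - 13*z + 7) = (z - 8)/(z^2 - 2*z + 1)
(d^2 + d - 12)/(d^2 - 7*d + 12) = (d + 4)/(d - 4)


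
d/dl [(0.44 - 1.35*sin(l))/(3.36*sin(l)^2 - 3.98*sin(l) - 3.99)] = (4.536*sin(l)^2 - 2.9568*sin(l) + 7.1377)*cos(l)/(11.2896*sin(l)^4 - 26.7456*sin(l)^3 - 10.9724*sin(l)^2 + 31.7604*sin(l) + 15.9201)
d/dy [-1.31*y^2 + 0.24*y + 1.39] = 0.24 - 2.62*y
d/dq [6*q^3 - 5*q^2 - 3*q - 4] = 18*q^2 - 10*q - 3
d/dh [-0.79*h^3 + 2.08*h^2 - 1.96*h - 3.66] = -2.37*h^2 + 4.16*h - 1.96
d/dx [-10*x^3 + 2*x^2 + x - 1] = -30*x^2 + 4*x + 1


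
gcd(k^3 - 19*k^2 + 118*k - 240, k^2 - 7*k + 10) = k - 5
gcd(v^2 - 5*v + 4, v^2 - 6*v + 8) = v - 4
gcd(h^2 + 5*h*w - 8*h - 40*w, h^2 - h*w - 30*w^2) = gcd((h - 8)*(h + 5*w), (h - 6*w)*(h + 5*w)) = h + 5*w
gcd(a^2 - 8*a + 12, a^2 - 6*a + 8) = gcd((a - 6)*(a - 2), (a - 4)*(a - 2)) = a - 2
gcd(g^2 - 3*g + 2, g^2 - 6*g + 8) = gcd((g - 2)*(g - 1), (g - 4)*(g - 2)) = g - 2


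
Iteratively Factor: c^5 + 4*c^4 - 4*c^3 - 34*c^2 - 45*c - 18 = (c - 3)*(c^4 + 7*c^3 + 17*c^2 + 17*c + 6) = (c - 3)*(c + 1)*(c^3 + 6*c^2 + 11*c + 6) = (c - 3)*(c + 1)*(c + 3)*(c^2 + 3*c + 2) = (c - 3)*(c + 1)^2*(c + 3)*(c + 2)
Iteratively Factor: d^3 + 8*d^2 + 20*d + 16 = (d + 2)*(d^2 + 6*d + 8) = (d + 2)^2*(d + 4)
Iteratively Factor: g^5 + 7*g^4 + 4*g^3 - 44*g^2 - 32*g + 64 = (g + 2)*(g^4 + 5*g^3 - 6*g^2 - 32*g + 32) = (g - 1)*(g + 2)*(g^3 + 6*g^2 - 32) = (g - 1)*(g + 2)*(g + 4)*(g^2 + 2*g - 8) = (g - 2)*(g - 1)*(g + 2)*(g + 4)*(g + 4)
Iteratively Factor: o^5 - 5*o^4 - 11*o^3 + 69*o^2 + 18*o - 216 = (o - 3)*(o^4 - 2*o^3 - 17*o^2 + 18*o + 72) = (o - 3)*(o + 2)*(o^3 - 4*o^2 - 9*o + 36) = (o - 4)*(o - 3)*(o + 2)*(o^2 - 9) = (o - 4)*(o - 3)^2*(o + 2)*(o + 3)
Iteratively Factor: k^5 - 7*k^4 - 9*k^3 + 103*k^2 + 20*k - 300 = (k + 2)*(k^4 - 9*k^3 + 9*k^2 + 85*k - 150) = (k + 2)*(k + 3)*(k^3 - 12*k^2 + 45*k - 50) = (k - 2)*(k + 2)*(k + 3)*(k^2 - 10*k + 25) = (k - 5)*(k - 2)*(k + 2)*(k + 3)*(k - 5)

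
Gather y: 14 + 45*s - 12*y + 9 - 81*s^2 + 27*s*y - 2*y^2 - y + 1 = -81*s^2 + 45*s - 2*y^2 + y*(27*s - 13) + 24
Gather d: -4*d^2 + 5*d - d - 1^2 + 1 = -4*d^2 + 4*d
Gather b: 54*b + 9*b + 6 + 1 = 63*b + 7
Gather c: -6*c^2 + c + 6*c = -6*c^2 + 7*c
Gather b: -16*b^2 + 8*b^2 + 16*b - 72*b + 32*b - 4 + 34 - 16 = -8*b^2 - 24*b + 14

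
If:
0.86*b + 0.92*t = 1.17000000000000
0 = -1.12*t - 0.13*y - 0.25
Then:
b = 0.124169435215947*y + 1.59925249169435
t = -0.116071428571429*y - 0.223214285714286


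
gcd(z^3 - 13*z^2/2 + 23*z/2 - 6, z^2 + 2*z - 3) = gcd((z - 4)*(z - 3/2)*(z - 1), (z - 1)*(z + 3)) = z - 1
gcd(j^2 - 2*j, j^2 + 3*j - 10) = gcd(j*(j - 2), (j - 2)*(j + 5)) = j - 2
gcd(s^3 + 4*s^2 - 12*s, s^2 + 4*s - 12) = s^2 + 4*s - 12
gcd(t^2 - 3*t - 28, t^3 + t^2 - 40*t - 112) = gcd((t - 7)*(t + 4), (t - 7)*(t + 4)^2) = t^2 - 3*t - 28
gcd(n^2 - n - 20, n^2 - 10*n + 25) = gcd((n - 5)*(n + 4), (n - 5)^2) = n - 5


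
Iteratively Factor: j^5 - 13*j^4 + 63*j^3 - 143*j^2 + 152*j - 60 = (j - 3)*(j^4 - 10*j^3 + 33*j^2 - 44*j + 20) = (j - 3)*(j - 2)*(j^3 - 8*j^2 + 17*j - 10) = (j - 5)*(j - 3)*(j - 2)*(j^2 - 3*j + 2) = (j - 5)*(j - 3)*(j - 2)*(j - 1)*(j - 2)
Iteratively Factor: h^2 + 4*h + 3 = (h + 1)*(h + 3)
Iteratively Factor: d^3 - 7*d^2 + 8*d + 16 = (d - 4)*(d^2 - 3*d - 4) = (d - 4)*(d + 1)*(d - 4)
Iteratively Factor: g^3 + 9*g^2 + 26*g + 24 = (g + 2)*(g^2 + 7*g + 12) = (g + 2)*(g + 3)*(g + 4)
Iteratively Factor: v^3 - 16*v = (v - 4)*(v^2 + 4*v) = (v - 4)*(v + 4)*(v)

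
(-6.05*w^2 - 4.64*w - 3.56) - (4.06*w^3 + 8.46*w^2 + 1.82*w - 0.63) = -4.06*w^3 - 14.51*w^2 - 6.46*w - 2.93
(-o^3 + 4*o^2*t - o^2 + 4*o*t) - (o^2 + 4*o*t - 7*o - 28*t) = -o^3 + 4*o^2*t - 2*o^2 + 7*o + 28*t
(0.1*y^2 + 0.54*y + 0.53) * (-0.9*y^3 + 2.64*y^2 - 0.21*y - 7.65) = -0.09*y^5 - 0.222*y^4 + 0.9276*y^3 + 0.5208*y^2 - 4.2423*y - 4.0545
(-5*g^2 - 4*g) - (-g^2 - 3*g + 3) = -4*g^2 - g - 3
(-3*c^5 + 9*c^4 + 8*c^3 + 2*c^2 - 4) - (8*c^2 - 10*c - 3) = -3*c^5 + 9*c^4 + 8*c^3 - 6*c^2 + 10*c - 1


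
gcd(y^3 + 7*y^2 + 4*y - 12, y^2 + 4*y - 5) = y - 1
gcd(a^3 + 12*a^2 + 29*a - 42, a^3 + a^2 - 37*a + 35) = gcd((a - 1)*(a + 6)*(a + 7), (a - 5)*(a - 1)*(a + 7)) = a^2 + 6*a - 7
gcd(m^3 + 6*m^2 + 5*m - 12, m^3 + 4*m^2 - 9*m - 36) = m^2 + 7*m + 12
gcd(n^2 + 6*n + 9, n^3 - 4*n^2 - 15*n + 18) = n + 3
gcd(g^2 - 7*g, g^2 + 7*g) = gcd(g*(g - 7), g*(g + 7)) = g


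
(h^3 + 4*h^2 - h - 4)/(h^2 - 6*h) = (h^3 + 4*h^2 - h - 4)/(h*(h - 6))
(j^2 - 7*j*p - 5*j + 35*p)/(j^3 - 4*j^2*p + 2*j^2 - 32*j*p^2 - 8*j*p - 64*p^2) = (-j^2 + 7*j*p + 5*j - 35*p)/(-j^3 + 4*j^2*p - 2*j^2 + 32*j*p^2 + 8*j*p + 64*p^2)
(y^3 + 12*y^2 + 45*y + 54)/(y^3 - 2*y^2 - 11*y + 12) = (y^2 + 9*y + 18)/(y^2 - 5*y + 4)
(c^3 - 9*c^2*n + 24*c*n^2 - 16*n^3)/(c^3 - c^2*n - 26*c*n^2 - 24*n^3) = (-c^3 + 9*c^2*n - 24*c*n^2 + 16*n^3)/(-c^3 + c^2*n + 26*c*n^2 + 24*n^3)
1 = 1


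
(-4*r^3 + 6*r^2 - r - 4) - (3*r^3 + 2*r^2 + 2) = -7*r^3 + 4*r^2 - r - 6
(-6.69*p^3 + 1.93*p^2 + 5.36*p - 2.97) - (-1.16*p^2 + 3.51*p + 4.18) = -6.69*p^3 + 3.09*p^2 + 1.85*p - 7.15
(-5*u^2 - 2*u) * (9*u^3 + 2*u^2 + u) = -45*u^5 - 28*u^4 - 9*u^3 - 2*u^2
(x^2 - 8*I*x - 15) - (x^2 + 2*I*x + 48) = -10*I*x - 63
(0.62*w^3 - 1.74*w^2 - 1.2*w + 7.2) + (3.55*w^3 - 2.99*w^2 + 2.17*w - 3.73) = 4.17*w^3 - 4.73*w^2 + 0.97*w + 3.47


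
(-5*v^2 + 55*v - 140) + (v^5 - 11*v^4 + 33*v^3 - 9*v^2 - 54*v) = v^5 - 11*v^4 + 33*v^3 - 14*v^2 + v - 140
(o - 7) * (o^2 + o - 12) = o^3 - 6*o^2 - 19*o + 84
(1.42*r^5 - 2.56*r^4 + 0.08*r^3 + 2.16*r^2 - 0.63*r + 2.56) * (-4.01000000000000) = -5.6942*r^5 + 10.2656*r^4 - 0.3208*r^3 - 8.6616*r^2 + 2.5263*r - 10.2656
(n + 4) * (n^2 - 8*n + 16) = n^3 - 4*n^2 - 16*n + 64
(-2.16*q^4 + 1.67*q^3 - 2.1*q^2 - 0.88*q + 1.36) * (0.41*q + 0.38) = -0.8856*q^5 - 0.1361*q^4 - 0.2264*q^3 - 1.1588*q^2 + 0.2232*q + 0.5168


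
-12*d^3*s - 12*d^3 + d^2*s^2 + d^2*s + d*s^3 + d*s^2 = (-3*d + s)*(4*d + s)*(d*s + d)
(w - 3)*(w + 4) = w^2 + w - 12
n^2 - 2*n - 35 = (n - 7)*(n + 5)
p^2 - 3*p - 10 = (p - 5)*(p + 2)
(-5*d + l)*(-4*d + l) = 20*d^2 - 9*d*l + l^2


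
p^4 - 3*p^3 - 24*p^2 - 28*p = p*(p - 7)*(p + 2)^2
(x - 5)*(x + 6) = x^2 + x - 30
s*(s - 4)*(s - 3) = s^3 - 7*s^2 + 12*s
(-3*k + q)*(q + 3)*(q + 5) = -3*k*q^2 - 24*k*q - 45*k + q^3 + 8*q^2 + 15*q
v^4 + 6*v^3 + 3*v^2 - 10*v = v*(v - 1)*(v + 2)*(v + 5)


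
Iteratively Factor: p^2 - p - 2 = (p - 2)*(p + 1)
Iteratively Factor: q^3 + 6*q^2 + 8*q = (q + 2)*(q^2 + 4*q) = (q + 2)*(q + 4)*(q)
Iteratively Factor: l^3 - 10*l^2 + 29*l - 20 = (l - 5)*(l^2 - 5*l + 4) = (l - 5)*(l - 4)*(l - 1)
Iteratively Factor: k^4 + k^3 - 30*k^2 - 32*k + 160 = (k - 5)*(k^3 + 6*k^2 - 32) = (k - 5)*(k + 4)*(k^2 + 2*k - 8) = (k - 5)*(k - 2)*(k + 4)*(k + 4)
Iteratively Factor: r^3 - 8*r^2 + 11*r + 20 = (r - 5)*(r^2 - 3*r - 4) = (r - 5)*(r + 1)*(r - 4)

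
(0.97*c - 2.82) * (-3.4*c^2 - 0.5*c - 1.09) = -3.298*c^3 + 9.103*c^2 + 0.3527*c + 3.0738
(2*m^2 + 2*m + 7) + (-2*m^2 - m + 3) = m + 10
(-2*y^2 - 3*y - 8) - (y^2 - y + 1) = -3*y^2 - 2*y - 9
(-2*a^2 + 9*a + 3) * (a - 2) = -2*a^3 + 13*a^2 - 15*a - 6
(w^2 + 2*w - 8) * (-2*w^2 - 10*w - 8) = -2*w^4 - 14*w^3 - 12*w^2 + 64*w + 64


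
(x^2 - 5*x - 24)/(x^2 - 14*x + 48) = (x + 3)/(x - 6)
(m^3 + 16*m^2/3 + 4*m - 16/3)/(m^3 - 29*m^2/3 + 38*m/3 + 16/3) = (3*m^3 + 16*m^2 + 12*m - 16)/(3*m^3 - 29*m^2 + 38*m + 16)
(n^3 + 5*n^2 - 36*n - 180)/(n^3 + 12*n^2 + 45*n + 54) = (n^2 - n - 30)/(n^2 + 6*n + 9)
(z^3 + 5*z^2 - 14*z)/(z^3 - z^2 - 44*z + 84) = z/(z - 6)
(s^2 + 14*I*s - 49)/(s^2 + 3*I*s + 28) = (s + 7*I)/(s - 4*I)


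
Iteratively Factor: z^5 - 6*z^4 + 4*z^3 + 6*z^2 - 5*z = (z - 5)*(z^4 - z^3 - z^2 + z) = (z - 5)*(z - 1)*(z^3 - z) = (z - 5)*(z - 1)*(z + 1)*(z^2 - z) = z*(z - 5)*(z - 1)*(z + 1)*(z - 1)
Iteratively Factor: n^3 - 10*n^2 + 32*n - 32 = (n - 4)*(n^2 - 6*n + 8) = (n - 4)*(n - 2)*(n - 4)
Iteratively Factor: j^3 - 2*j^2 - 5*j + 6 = (j - 1)*(j^2 - j - 6) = (j - 1)*(j + 2)*(j - 3)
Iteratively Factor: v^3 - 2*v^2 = (v)*(v^2 - 2*v) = v^2*(v - 2)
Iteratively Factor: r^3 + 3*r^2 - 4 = (r + 2)*(r^2 + r - 2) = (r + 2)^2*(r - 1)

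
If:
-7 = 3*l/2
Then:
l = -14/3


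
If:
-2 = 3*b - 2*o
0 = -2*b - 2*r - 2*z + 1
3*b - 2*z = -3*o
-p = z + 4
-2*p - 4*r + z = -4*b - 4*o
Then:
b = -82/161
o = 38/161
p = -578/161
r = 457/322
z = -66/161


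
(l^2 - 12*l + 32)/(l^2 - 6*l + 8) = (l - 8)/(l - 2)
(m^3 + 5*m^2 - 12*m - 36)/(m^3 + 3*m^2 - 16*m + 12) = (m^2 - m - 6)/(m^2 - 3*m + 2)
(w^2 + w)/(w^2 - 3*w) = (w + 1)/(w - 3)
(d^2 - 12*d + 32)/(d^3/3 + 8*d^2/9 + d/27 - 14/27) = 27*(d^2 - 12*d + 32)/(9*d^3 + 24*d^2 + d - 14)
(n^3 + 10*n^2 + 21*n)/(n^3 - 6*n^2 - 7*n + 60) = n*(n + 7)/(n^2 - 9*n + 20)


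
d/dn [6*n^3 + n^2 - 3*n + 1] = 18*n^2 + 2*n - 3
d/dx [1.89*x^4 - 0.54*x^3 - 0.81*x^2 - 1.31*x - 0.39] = 7.56*x^3 - 1.62*x^2 - 1.62*x - 1.31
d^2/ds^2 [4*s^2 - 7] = 8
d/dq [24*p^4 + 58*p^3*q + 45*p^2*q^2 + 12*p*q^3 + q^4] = 58*p^3 + 90*p^2*q + 36*p*q^2 + 4*q^3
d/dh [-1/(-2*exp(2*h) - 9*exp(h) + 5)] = (-4*exp(h) - 9)*exp(h)/(2*exp(2*h) + 9*exp(h) - 5)^2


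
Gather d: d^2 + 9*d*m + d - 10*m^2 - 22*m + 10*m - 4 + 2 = d^2 + d*(9*m + 1) - 10*m^2 - 12*m - 2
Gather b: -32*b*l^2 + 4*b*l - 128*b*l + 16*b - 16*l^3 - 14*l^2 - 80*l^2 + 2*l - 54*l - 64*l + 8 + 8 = b*(-32*l^2 - 124*l + 16) - 16*l^3 - 94*l^2 - 116*l + 16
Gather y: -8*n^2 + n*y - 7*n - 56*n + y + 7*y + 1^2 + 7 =-8*n^2 - 63*n + y*(n + 8) + 8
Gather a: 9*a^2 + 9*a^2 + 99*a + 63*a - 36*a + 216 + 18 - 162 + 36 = 18*a^2 + 126*a + 108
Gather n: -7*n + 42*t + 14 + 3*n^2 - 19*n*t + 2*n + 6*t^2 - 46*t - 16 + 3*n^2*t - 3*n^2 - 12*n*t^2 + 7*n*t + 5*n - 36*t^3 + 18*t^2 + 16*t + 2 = 3*n^2*t + n*(-12*t^2 - 12*t) - 36*t^3 + 24*t^2 + 12*t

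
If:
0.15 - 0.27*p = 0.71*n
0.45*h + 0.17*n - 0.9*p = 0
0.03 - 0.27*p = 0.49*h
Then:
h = 0.03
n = 0.19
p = 0.05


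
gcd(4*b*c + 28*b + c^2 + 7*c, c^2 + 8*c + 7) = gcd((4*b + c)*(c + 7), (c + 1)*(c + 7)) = c + 7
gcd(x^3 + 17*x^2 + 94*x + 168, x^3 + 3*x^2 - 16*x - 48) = x + 4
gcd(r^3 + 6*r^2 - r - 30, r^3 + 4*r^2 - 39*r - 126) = r + 3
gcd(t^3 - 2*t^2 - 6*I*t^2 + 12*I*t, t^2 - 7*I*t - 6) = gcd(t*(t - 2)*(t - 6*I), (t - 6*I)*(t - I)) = t - 6*I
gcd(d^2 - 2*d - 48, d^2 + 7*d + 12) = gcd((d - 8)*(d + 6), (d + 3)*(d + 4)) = 1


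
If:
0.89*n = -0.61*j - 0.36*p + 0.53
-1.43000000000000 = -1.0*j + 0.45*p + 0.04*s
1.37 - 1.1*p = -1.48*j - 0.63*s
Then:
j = 0.754608294930876*s + 5.04493087557604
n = -1.15954797286802*s - 6.11163206130586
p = 1.58801843317972*s + 8.0331797235023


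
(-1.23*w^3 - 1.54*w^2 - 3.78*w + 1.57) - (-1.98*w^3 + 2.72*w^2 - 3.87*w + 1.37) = 0.75*w^3 - 4.26*w^2 + 0.0900000000000003*w + 0.2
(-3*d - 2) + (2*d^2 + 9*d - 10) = 2*d^2 + 6*d - 12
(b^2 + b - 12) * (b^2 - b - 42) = b^4 - 55*b^2 - 30*b + 504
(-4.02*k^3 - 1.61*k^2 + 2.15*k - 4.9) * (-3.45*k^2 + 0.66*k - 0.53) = 13.869*k^5 + 2.9013*k^4 - 6.3495*k^3 + 19.1773*k^2 - 4.3735*k + 2.597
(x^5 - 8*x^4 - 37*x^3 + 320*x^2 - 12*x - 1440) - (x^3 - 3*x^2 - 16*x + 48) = x^5 - 8*x^4 - 38*x^3 + 323*x^2 + 4*x - 1488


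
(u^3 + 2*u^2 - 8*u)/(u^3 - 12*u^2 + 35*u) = (u^2 + 2*u - 8)/(u^2 - 12*u + 35)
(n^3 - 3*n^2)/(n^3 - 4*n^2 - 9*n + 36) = n^2/(n^2 - n - 12)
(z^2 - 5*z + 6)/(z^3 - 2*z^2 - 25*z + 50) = (z - 3)/(z^2 - 25)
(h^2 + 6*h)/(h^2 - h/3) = 3*(h + 6)/(3*h - 1)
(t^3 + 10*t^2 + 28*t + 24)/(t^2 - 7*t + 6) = (t^3 + 10*t^2 + 28*t + 24)/(t^2 - 7*t + 6)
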